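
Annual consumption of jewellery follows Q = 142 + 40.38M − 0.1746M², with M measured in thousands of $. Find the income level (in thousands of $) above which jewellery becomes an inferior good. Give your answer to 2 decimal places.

115.64

dQ/dM = 40.38 − 0.3492M.
The good is inferior where dQ/dM < 0. Setting dQ/dM = 0 gives M = 40.38 / 0.3492 = 115.64.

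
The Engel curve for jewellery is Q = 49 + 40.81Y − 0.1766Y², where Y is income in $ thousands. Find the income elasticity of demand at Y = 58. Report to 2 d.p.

At Y = 58: Q = 1821.8976.
dQ/dY = 40.81 − 0.3532Y = 20.32440.
η = (dQ/dY)·(Y/Q) = 20.32440 × (58/1821.8976) = 0.65.

0.65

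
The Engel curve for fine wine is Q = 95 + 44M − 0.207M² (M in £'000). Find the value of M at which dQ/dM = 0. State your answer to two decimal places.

dQ/dM = 44 − 0.414M.
The good is inferior where dQ/dM < 0. Setting dQ/dM = 0 gives M = 44 / 0.414 = 106.28.

106.28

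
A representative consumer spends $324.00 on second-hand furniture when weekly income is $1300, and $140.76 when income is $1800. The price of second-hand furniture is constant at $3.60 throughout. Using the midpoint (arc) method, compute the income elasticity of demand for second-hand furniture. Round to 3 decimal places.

With a constant price, Q₁ = 324.00/3.60 = 90.000 and Q₂ = 140.76/3.60 = 39.100 (equivalently, work directly with expenditure since P cancels).
Midpoint %ΔQ = (140.76 − 324.00)/232.38 = -0.78854; midpoint %ΔI = (1800 − 1300)/1550 = 0.32258.
η = -0.78854 / 0.32258 = -2.444.

-2.444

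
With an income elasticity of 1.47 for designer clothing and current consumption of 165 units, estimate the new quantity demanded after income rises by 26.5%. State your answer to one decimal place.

229.3

%ΔQ ≈ η × %ΔI = 1.47 × 26.5% = 38.955%.
New Q ≈ 165 × (1 + 0.38955) = 229.3.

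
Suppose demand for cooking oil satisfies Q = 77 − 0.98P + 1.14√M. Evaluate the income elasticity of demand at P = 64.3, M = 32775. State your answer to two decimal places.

At P = 64.3, M = 32775: Q = 220.370.
Holding P constant, ∂Q/∂M = 1.14/(2√M) = 0.0031485.
η_M = (∂Q/∂M)·(M/Q) = 0.0031485 × (32775/220.370) = 0.47.

0.47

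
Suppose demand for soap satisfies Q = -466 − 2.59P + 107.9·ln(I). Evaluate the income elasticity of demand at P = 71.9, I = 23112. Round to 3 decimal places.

0.250

At P = 71.9, I = 23112: Q = 431.970.
Holding P constant, ∂Q/∂I = 107.9/I = 0.00466857.
η_I = (∂Q/∂I)·(I/Q) = 0.00466857 × (23112/431.970) = 0.250.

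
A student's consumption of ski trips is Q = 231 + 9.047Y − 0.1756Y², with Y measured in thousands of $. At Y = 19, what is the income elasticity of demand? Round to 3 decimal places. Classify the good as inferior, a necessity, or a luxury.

At Y = 19: Q = 339.5014.
dQ/dY = 9.047 − 0.3512Y = 2.37420.
η = (dQ/dY)·(Y/Q) = 2.37420 × (19/339.5014) = 0.133.
0 < η < 1 ⇒ necessity.

0.133 (necessity)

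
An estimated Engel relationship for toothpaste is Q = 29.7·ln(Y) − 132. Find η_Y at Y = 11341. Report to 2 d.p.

0.20

At Y = 11341: Q = 145.285.
dQ/dY = 29.7/Y = 0.00261882 at this income.
η = (dQ/dY)·(Y/Q) = 0.00261882 × (11341/145.285) = 0.20.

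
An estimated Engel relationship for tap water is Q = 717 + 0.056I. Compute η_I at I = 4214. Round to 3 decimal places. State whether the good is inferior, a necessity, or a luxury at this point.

At I = 4214: Q = 952.984.
dQ/dI = 0.056.
η = (dQ/dI)·(I/Q) = 0.056 × (4214/952.984) = 0.248.
Since 0 < η < 1, the good is a necessity.

0.248 (necessity)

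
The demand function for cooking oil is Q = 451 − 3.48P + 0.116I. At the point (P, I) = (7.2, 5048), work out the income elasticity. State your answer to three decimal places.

0.579

At P = 7.2, I = 5048: Q = 1011.512.
Holding P constant, ∂Q/∂I = 0.116.
η_I = (∂Q/∂I)·(I/Q) = 0.116 × (5048/1011.512) = 0.579.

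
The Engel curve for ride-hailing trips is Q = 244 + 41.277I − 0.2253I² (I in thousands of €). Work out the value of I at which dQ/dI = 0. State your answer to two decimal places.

dQ/dI = 41.277 − 0.4506I.
The good is inferior where dQ/dI < 0. Setting dQ/dI = 0 gives I = 41.277 / 0.4506 = 91.60.

91.60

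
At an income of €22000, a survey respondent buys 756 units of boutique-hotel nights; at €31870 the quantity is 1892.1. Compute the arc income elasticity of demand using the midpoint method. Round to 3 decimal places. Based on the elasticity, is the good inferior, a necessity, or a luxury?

ΔQ = 1892.1 − 756 = 1136.1; midpoint Q̄ = (756 + 1892.1)/2 = 1324.05.
ΔI = 31870 − 22000 = 9870; midpoint Ī = (22000 + 31870)/2 = 26935.
η = (ΔQ/Q̄) ÷ (ΔI/Ī) = (1136.1/1324.05) ÷ (9870/26935) = 2.342.
η > 1 ⇒ luxury.

2.342 (luxury)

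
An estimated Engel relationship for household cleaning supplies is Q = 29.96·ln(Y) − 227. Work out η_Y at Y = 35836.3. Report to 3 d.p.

0.344

At Y = 35836.3: Q = 87.182.
dQ/dY = 29.96/Y = 0.000836024 at this income.
η = (dQ/dY)·(Y/Q) = 0.000836024 × (35836.3/87.182) = 0.344.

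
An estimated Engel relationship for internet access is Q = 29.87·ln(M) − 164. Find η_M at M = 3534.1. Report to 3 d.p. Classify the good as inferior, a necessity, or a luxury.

At M = 3534.1: Q = 80.044.
dQ/dM = 29.87/M = 0.00845194 at this income.
η = (dQ/dM)·(M/Q) = 0.00845194 × (3534.1/80.044) = 0.373.
Since 0 < η < 1, the good is a necessity.

0.373 (necessity)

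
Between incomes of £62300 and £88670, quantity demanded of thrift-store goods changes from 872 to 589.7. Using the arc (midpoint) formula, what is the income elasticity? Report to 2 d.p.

ΔQ = 589.7 − 872 = -282.3; midpoint Q̄ = (872 + 589.7)/2 = 730.85.
ΔI = 88670 − 62300 = 26370; midpoint Ī = (62300 + 88670)/2 = 75485.
η = (ΔQ/Q̄) ÷ (ΔI/Ī) = (-282.3/730.85) ÷ (26370/75485) = -1.11.

-1.11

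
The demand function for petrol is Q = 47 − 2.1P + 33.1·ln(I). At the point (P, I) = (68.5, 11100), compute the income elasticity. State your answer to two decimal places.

At P = 68.5, I = 11100: Q = 211.467.
Holding P constant, ∂Q/∂I = 33.1/I = 0.00298198.
η_I = (∂Q/∂I)·(I/Q) = 0.00298198 × (11100/211.467) = 0.16.

0.16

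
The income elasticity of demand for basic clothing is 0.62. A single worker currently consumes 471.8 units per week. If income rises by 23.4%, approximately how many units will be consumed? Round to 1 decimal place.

540.2

%ΔQ ≈ η × %ΔI = 0.62 × 23.4% = 14.508%.
New Q ≈ 471.8 × (1 + 0.14508) = 540.2.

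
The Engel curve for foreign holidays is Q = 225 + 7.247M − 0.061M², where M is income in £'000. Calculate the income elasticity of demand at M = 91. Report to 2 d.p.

-0.92

At M = 91: Q = 379.3360.
dQ/dM = 7.247 − 0.122M = -3.85500.
η = (dQ/dM)·(M/Q) = -3.85500 × (91/379.3360) = -0.92.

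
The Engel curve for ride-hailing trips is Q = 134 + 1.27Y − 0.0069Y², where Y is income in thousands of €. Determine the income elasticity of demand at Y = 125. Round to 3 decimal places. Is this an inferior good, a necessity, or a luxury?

At Y = 125: Q = 184.9375.
dQ/dY = 1.27 − 0.0138Y = -0.45500.
η = (dQ/dY)·(Y/Q) = -0.45500 × (125/184.9375) = -0.308.
η < 0 ⇒ inferior good.

-0.308 (inferior good)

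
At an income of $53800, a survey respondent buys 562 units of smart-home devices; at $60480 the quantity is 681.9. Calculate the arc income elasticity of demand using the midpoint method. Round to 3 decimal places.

ΔQ = 681.9 − 562 = 119.9; midpoint Q̄ = (562 + 681.9)/2 = 621.95.
ΔI = 60480 − 53800 = 6680; midpoint Ī = (53800 + 60480)/2 = 57140.
η = (ΔQ/Q̄) ÷ (ΔI/Ī) = (119.9/621.95) ÷ (6680/57140) = 1.649.

1.649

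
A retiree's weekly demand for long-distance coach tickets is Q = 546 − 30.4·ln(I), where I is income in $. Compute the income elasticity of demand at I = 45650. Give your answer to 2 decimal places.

At I = 45650: Q = 219.846.
dQ/dI = -30.4/I = -0.000665936 at this income.
η = (dQ/dI)·(I/Q) = -0.000665936 × (45650/219.846) = -0.14.

-0.14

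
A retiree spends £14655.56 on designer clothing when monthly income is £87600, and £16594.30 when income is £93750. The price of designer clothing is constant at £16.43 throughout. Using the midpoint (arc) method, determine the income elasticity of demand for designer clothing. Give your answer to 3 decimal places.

1.829

With a constant price, Q₁ = 14655.56/16.43 = 892.000 and Q₂ = 16594.30/16.43 = 1010.000 (equivalently, work directly with expenditure since P cancels).
Midpoint %ΔQ = (16594.30 − 14655.56)/15624.93 = 0.12408; midpoint %ΔI = (93750 − 87600)/90675 = 0.06782.
η = 0.12408 / 0.06782 = 1.829.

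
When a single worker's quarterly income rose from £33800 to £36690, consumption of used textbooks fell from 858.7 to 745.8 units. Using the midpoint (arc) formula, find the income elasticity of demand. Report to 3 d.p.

ΔQ = 745.8 − 858.7 = -112.9; midpoint Q̄ = (858.7 + 745.8)/2 = 802.25.
ΔI = 36690 − 33800 = 2890; midpoint Ī = (33800 + 36690)/2 = 35245.
η = (ΔQ/Q̄) ÷ (ΔI/Ī) = (-112.9/802.25) ÷ (2890/35245) = -1.716.

-1.716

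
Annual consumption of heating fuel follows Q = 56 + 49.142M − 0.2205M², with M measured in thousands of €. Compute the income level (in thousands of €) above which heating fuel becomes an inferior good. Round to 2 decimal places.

111.43

dQ/dM = 49.142 − 0.441M.
The good is inferior where dQ/dM < 0. Setting dQ/dM = 0 gives M = 49.142 / 0.441 = 111.43.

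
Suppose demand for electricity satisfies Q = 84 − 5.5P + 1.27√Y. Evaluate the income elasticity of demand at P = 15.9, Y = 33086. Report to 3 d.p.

0.508

At P = 15.9, Y = 33086: Q = 227.557.
Holding P constant, ∂Q/∂Y = 1.27/(2√Y) = 0.00349101.
η_Y = (∂Q/∂Y)·(Y/Q) = 0.00349101 × (33086/227.557) = 0.508.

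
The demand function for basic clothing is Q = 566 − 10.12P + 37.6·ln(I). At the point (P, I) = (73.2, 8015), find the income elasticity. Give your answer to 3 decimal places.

At P = 73.2, I = 8015: Q = 163.205.
Holding P constant, ∂Q/∂I = 37.6/I = 0.0046912.
η_I = (∂Q/∂I)·(I/Q) = 0.0046912 × (8015/163.205) = 0.230.

0.230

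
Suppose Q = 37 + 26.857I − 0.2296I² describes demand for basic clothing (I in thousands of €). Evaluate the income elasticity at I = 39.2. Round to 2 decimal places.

At I = 39.2: Q = 736.9819.
dQ/dI = 26.857 − 0.4592I = 8.85636.
η = (dQ/dI)·(I/Q) = 8.85636 × (39.2/736.9819) = 0.47.

0.47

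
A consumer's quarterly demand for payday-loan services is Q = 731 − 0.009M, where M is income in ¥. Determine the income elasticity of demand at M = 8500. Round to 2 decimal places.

-0.12

At M = 8500: Q = 654.500.
dQ/dM = −0.009.
η = (dQ/dM)·(M/Q) = -0.009 × (8500/654.500) = -0.12.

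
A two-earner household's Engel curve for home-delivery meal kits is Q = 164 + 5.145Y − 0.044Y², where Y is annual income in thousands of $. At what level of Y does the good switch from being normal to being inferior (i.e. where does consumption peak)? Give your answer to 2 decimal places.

dQ/dY = 5.145 − 0.088Y.
The good is inferior where dQ/dY < 0. Setting dQ/dY = 0 gives Y = 5.145 / 0.088 = 58.47.

58.47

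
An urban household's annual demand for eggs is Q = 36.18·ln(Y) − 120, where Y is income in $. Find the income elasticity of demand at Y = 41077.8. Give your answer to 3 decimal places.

0.137

At Y = 41077.8: Q = 264.348.
dQ/dY = 36.18/Y = 0.000880768 at this income.
η = (dQ/dY)·(Y/Q) = 0.000880768 × (41077.8/264.348) = 0.137.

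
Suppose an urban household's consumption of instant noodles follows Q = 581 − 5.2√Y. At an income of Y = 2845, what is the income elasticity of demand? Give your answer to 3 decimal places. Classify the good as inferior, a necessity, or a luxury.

At Y = 2845: Q = 303.640.
dQ/dY = -5.2/(2√Y) = -0.0487452 at this income.
η = (dQ/dY)·(Y/Q) = -0.0487452 × (2845/303.640) = -0.457.
Since η < 0, the good is an inferior good.

-0.457 (inferior good)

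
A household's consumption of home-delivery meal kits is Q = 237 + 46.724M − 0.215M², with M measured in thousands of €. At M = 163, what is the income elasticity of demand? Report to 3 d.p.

-1.779

At M = 163: Q = 2140.6770.
dQ/dM = 46.724 − 0.43M = -23.36600.
η = (dQ/dM)·(M/Q) = -23.36600 × (163/2140.6770) = -1.779.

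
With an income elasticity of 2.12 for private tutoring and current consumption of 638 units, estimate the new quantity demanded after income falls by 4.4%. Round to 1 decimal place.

%ΔQ ≈ η × %ΔI = 2.12 × (-4.4%) = -9.328%.
New Q ≈ 638 × (1 − 0.09328) = 578.5.

578.5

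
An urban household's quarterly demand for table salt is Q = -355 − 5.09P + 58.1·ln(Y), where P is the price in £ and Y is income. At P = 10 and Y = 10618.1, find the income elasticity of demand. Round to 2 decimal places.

At P = 10, Y = 10618.1: Q = 132.705.
Holding P constant, ∂Q/∂Y = 58.1/Y = 0.00547179.
η_Y = (∂Q/∂Y)·(Y/Q) = 0.00547179 × (10618.1/132.705) = 0.44.

0.44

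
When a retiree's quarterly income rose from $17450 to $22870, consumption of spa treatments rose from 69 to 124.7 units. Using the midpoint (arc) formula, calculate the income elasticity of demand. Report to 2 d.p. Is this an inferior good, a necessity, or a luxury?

ΔQ = 124.7 − 69 = 55.7; midpoint Q̄ = (69 + 124.7)/2 = 96.85.
ΔI = 22870 − 17450 = 5420; midpoint Ī = (17450 + 22870)/2 = 20160.
η = (ΔQ/Q̄) ÷ (ΔI/Ī) = (55.7/96.85) ÷ (5420/20160) = 2.14.
η > 1 ⇒ luxury.

2.14 (luxury)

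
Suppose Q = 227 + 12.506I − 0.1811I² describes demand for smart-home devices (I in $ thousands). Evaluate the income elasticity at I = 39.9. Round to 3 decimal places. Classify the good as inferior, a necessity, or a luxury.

At I = 39.9: Q = 437.6764.
dQ/dI = 12.506 − 0.3622I = -1.94578.
η = (dQ/dI)·(I/Q) = -1.94578 × (39.9/437.6764) = -0.177.
η < 0 ⇒ inferior good.

-0.177 (inferior good)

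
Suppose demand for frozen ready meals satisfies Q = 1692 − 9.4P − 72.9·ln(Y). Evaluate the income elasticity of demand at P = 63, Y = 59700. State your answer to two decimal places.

-0.24

At P = 63, Y = 59700: Q = 298.112.
Holding P constant, ∂Q/∂Y = -72.9/Y = -0.00122111.
η_Y = (∂Q/∂Y)·(Y/Q) = -0.00122111 × (59700/298.112) = -0.24.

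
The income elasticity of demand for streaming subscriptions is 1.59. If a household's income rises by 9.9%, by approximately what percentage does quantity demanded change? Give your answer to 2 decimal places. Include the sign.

15.74%

%ΔQ ≈ η × %ΔI = 1.59 × 9.9% = 15.74%.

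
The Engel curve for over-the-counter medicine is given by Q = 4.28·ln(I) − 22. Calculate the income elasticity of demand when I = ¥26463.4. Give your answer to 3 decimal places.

0.198

At I = 26463.4: Q = 21.585.
dQ/dI = 4.28/I = 0.000161733 at this income.
η = (dQ/dI)·(I/Q) = 0.000161733 × (26463.4/21.585) = 0.198.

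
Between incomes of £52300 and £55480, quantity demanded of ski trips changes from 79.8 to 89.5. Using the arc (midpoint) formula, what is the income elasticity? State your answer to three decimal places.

ΔQ = 89.5 − 79.8 = 9.7; midpoint Q̄ = (79.8 + 89.5)/2 = 84.65.
ΔI = 55480 − 52300 = 3180; midpoint Ī = (52300 + 55480)/2 = 53890.
η = (ΔQ/Q̄) ÷ (ΔI/Ī) = (9.7/84.65) ÷ (3180/53890) = 1.942.

1.942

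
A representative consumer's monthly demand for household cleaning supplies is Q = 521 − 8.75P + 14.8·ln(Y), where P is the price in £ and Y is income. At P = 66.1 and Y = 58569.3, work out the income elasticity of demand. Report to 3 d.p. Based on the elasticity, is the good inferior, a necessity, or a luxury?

At P = 66.1, Y = 58569.3: Q = 105.099.
Holding P constant, ∂Q/∂Y = 14.8/Y = 0.000252692.
η_Y = (∂Q/∂Y)·(Y/Q) = 0.000252692 × (58569.3/105.099) = 0.141.
Since 0 < η < 1, this is a necessity.

0.141 (necessity)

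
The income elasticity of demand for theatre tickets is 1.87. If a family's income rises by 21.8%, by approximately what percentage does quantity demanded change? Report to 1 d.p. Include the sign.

%ΔQ ≈ η × %ΔI = 1.87 × 21.8% = 40.8%.

40.8%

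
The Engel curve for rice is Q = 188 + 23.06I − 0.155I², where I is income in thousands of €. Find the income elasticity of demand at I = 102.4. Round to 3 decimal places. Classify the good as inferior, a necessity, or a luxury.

At I = 102.4: Q = 924.0512.
dQ/dI = 23.06 − 0.31I = -8.68400.
η = (dQ/dI)·(I/Q) = -8.68400 × (102.4/924.0512) = -0.962.
η < 0 ⇒ inferior good.

-0.962 (inferior good)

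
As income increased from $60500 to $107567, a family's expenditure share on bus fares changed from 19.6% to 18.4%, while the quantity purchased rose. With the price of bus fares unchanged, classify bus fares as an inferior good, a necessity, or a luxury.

necessity

Quantity rises but the budget share falls as income rises, so 0 < η < 1.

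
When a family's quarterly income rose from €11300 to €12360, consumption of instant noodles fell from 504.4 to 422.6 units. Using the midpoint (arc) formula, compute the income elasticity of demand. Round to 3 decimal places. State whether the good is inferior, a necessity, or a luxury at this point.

-1.970 (inferior good)

ΔQ = 422.6 − 504.4 = -81.8; midpoint Q̄ = (504.4 + 422.6)/2 = 463.5.
ΔI = 12360 − 11300 = 1060; midpoint Ī = (11300 + 12360)/2 = 11830.
η = (ΔQ/Q̄) ÷ (ΔI/Ī) = (-81.8/463.5) ÷ (1060/11830) = -1.970.
η < 0 ⇒ inferior good.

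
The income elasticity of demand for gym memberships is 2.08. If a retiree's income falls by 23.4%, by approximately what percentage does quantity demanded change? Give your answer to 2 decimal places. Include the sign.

-48.67%

%ΔQ ≈ η × %ΔI = 2.08 × (-23.4%) = -48.67%.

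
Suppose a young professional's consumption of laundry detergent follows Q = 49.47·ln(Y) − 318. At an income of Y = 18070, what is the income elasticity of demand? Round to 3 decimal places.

0.296

At Y = 18070: Q = 166.905.
dQ/dY = 49.47/Y = 0.00273769 at this income.
η = (dQ/dY)·(Y/Q) = 0.00273769 × (18070/166.905) = 0.296.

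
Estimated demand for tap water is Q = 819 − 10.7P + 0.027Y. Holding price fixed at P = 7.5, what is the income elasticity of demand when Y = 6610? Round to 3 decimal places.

At P = 7.5, Y = 6610: Q = 917.220.
Holding P constant, ∂Q/∂Y = 0.027.
η_Y = (∂Q/∂Y)·(Y/Q) = 0.027 × (6610/917.220) = 0.195.

0.195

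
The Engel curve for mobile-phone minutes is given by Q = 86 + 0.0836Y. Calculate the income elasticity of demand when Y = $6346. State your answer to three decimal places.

0.861

At Y = 6346: Q = 616.526.
dQ/dY = 0.0836.
η = (dQ/dY)·(Y/Q) = 0.0836 × (6346/616.526) = 0.861.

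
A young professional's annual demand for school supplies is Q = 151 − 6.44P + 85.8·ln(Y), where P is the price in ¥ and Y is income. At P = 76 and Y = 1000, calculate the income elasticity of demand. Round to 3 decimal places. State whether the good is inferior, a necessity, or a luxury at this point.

0.337 (necessity)

At P = 76, Y = 1000: Q = 254.245.
Holding P constant, ∂Q/∂Y = 85.8/Y = 0.0858.
η_Y = (∂Q/∂Y)·(Y/Q) = 0.0858 × (1000/254.245) = 0.337.
Since 0 < η < 1, this is a necessity.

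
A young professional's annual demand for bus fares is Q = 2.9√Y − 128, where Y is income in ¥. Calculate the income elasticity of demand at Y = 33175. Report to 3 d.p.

0.660

At Y = 33175: Q = 400.206.
dQ/dY = 2.9/(2√Y) = 0.00796091 at this income.
η = (dQ/dY)·(Y/Q) = 0.00796091 × (33175/400.206) = 0.660.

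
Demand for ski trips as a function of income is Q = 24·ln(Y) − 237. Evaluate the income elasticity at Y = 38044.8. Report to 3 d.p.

1.489

At Y = 38044.8: Q = 16.116.
dQ/dY = 24/Y = 0.000630835 at this income.
η = (dQ/dY)·(Y/Q) = 0.000630835 × (38044.8/16.116) = 1.489.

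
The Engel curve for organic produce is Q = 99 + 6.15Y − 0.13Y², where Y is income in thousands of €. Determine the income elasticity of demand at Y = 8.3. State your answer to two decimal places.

At Y = 8.3: Q = 141.0893.
dQ/dY = 6.15 − 0.26Y = 3.99200.
η = (dQ/dY)·(Y/Q) = 3.99200 × (8.3/141.0893) = 0.23.

0.23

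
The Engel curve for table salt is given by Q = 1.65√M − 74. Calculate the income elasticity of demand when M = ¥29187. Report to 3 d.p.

0.678

At M = 29187: Q = 207.889.
dQ/dM = 1.65/(2√M) = 0.00482902 at this income.
η = (dQ/dM)·(M/Q) = 0.00482902 × (29187/207.889) = 0.678.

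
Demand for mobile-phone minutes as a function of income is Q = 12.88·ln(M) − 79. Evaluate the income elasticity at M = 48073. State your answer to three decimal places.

At M = 48073: Q = 59.853.
dQ/dM = 12.88/M = 0.000267926 at this income.
η = (dQ/dM)·(M/Q) = 0.000267926 × (48073/59.853) = 0.215.

0.215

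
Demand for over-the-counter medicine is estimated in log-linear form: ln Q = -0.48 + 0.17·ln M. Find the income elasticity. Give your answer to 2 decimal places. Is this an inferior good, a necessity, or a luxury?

In a log-linear demand, the coefficient on ln M is the income elasticity.
So η = 0.17.
0 < η < 1 ⇒ necessity.

0.17 (necessity)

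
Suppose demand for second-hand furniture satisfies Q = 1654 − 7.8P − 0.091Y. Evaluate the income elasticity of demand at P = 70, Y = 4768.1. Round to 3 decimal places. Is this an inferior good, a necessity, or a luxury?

At P = 70, Y = 4768.1: Q = 674.103.
Holding P constant, ∂Q/∂Y = −0.091.
η_Y = (∂Q/∂Y)·(Y/Q) = -0.091 × (4768.1/674.103) = -0.644.
Since η < 0, this is an inferior good.

-0.644 (inferior good)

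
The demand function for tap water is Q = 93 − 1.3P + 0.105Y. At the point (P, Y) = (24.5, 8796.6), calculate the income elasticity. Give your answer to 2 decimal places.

0.94

At P = 24.5, Y = 8796.6: Q = 984.793.
Holding P constant, ∂Q/∂Y = 0.105.
η_Y = (∂Q/∂Y)·(Y/Q) = 0.105 × (8796.6/984.793) = 0.94.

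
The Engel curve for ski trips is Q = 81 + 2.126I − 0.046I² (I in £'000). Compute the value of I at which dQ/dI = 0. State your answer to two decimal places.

23.11

dQ/dI = 2.126 − 0.092I.
The good is inferior where dQ/dI < 0. Setting dQ/dI = 0 gives I = 2.126 / 0.092 = 23.11.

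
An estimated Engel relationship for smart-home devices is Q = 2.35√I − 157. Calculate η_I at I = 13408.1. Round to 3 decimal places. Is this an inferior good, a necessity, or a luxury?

1.182 (luxury)

At I = 13408.1: Q = 115.114.
dQ/dI = 2.35/(2√I) = 0.0101474 at this income.
η = (dQ/dI)·(I/Q) = 0.0101474 × (13408.1/115.114) = 1.182.
Since η > 1, the good is a luxury.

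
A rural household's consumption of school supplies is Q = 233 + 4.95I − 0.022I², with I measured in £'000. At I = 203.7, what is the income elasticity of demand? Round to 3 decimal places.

At I = 203.7: Q = 328.4538.
dQ/dI = 4.95 − 0.044I = -4.01280.
η = (dQ/dI)·(I/Q) = -4.01280 × (203.7/328.4538) = -2.489.

-2.489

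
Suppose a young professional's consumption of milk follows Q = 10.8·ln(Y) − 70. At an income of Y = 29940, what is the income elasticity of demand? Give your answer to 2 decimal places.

0.26

At Y = 29940: Q = 41.315.
dQ/dY = 10.8/Y = 0.000360721 at this income.
η = (dQ/dY)·(Y/Q) = 0.000360721 × (29940/41.315) = 0.26.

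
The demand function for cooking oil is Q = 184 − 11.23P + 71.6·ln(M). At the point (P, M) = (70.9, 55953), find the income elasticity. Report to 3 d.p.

At P = 70.9, M = 55953: Q = 170.543.
Holding P constant, ∂Q/∂M = 71.6/M = 0.00127965.
η_M = (∂Q/∂M)·(M/Q) = 0.00127965 × (55953/170.543) = 0.420.

0.420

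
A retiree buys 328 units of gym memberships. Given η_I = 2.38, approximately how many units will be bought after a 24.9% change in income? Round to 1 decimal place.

522.4

%ΔQ ≈ η × %ΔI = 2.38 × 24.9% = 59.262%.
New Q ≈ 328 × (1 + 0.59262) = 522.4.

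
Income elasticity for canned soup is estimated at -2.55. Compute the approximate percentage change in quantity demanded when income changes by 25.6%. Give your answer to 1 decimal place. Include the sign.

-65.3%

%ΔQ ≈ η × %ΔI = -2.55 × 25.6% = -65.3%.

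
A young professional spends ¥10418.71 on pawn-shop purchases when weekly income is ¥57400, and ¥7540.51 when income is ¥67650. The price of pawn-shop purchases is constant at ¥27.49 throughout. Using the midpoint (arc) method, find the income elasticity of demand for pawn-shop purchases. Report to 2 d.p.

With a constant price, Q₁ = 10418.71/27.49 = 379.000 and Q₂ = 7540.51/27.49 = 274.300 (equivalently, work directly with expenditure since P cancels).
Midpoint %ΔQ = (7540.51 − 10418.71)/8979.61 = -0.32053; midpoint %ΔI = (67650 − 57400)/62525 = 0.16393.
η = -0.32053 / 0.16393 = -1.96.

-1.96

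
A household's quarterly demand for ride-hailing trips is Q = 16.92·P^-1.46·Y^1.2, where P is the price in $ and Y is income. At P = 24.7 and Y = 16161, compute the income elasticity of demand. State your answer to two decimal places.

1.20

For a multiplicative demand Q = A·P^α·Y^β, the income elasticity is β everywhere.
Here β = 1.2, so η = 1.20.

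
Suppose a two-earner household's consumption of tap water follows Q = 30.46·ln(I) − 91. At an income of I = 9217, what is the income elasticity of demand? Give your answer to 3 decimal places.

At I = 9217: Q = 187.063.
dQ/dI = 30.46/I = 0.00330476 at this income.
η = (dQ/dI)·(I/Q) = 0.00330476 × (9217/187.063) = 0.163.

0.163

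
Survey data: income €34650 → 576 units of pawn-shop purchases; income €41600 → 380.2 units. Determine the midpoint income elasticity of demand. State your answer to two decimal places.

-2.25

ΔQ = 380.2 − 576 = -195.8; midpoint Q̄ = (576 + 380.2)/2 = 478.1.
ΔI = 41600 − 34650 = 6950; midpoint Ī = (34650 + 41600)/2 = 38125.
η = (ΔQ/Q̄) ÷ (ΔI/Ī) = (-195.8/478.1) ÷ (6950/38125) = -2.25.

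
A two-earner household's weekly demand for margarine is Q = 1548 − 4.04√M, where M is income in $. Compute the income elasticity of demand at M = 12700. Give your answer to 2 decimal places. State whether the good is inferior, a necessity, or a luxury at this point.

-0.21 (inferior good)

At M = 12700: Q = 1092.715.
dQ/dM = -4.04/(2√M) = -0.0179246 at this income.
η = (dQ/dM)·(M/Q) = -0.0179246 × (12700/1092.715) = -0.21.
Since η < 0, the good is an inferior good.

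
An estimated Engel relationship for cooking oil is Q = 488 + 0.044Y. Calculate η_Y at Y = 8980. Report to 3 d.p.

At Y = 8980: Q = 883.120.
dQ/dY = 0.044.
η = (dQ/dY)·(Y/Q) = 0.044 × (8980/883.120) = 0.447.

0.447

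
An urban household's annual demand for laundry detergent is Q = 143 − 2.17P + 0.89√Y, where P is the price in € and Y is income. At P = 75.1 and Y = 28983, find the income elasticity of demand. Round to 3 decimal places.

At P = 75.1, Y = 28983: Q = 131.550.
Holding P constant, ∂Q/∂Y = 0.89/(2√Y) = 0.0026139.
η_Y = (∂Q/∂Y)·(Y/Q) = 0.0026139 × (28983/131.550) = 0.576.

0.576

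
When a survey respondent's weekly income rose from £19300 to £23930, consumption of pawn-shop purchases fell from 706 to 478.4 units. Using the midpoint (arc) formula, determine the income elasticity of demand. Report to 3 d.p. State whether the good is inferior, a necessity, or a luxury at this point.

-1.794 (inferior good)

ΔQ = 478.4 − 706 = -227.6; midpoint Q̄ = (706 + 478.4)/2 = 592.2.
ΔI = 23930 − 19300 = 4630; midpoint Ī = (19300 + 23930)/2 = 21615.
η = (ΔQ/Q̄) ÷ (ΔI/Ī) = (-227.6/592.2) ÷ (4630/21615) = -1.794.
η < 0 ⇒ inferior good.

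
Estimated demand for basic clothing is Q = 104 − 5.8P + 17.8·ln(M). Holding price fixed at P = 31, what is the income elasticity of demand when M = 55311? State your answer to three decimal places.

0.150

At P = 31, M = 55311: Q = 118.589.
Holding P constant, ∂Q/∂M = 17.8/M = 0.000321817.
η_M = (∂Q/∂M)·(M/Q) = 0.000321817 × (55311/118.589) = 0.150.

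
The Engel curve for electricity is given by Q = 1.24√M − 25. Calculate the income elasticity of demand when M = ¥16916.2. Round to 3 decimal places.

0.592

At M = 16916.2: Q = 136.277.
dQ/dM = 1.24/(2√M) = 0.00476695 at this income.
η = (dQ/dM)·(M/Q) = 0.00476695 × (16916.2/136.277) = 0.592.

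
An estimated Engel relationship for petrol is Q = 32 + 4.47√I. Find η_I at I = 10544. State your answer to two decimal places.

At I = 10544: Q = 490.997.
dQ/dI = 4.47/(2√I) = 0.0217658 at this income.
η = (dQ/dI)·(I/Q) = 0.0217658 × (10544/490.997) = 0.47.

0.47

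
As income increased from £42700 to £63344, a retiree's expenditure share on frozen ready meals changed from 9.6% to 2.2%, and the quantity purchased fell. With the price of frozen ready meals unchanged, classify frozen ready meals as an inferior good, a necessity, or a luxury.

inferior good

Quantity demanded falls as income rises, so η < 0.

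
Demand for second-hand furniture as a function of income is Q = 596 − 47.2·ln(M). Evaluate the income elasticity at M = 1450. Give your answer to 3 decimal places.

-0.187

At M = 1450: Q = 252.416.
dQ/dM = -47.2/M = -0.0325517 at this income.
η = (dQ/dM)·(M/Q) = -0.0325517 × (1450/252.416) = -0.187.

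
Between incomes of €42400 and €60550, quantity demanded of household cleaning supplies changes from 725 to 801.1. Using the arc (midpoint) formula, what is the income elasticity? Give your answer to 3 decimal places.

ΔQ = 801.1 − 725 = 76.1; midpoint Q̄ = (725 + 801.1)/2 = 763.05.
ΔI = 60550 − 42400 = 18150; midpoint Ī = (42400 + 60550)/2 = 51475.
η = (ΔQ/Q̄) ÷ (ΔI/Ī) = (76.1/763.05) ÷ (18150/51475) = 0.283.

0.283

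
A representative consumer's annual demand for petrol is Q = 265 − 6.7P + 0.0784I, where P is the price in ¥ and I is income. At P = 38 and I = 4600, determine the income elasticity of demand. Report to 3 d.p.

0.972

At P = 38, I = 4600: Q = 371.040.
Holding P constant, ∂Q/∂I = 0.0784.
η_I = (∂Q/∂I)·(I/Q) = 0.0784 × (4600/371.040) = 0.972.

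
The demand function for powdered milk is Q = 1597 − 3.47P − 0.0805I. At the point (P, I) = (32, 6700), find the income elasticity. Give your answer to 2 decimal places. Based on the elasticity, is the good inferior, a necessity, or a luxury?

At P = 32, I = 6700: Q = 946.610.
Holding P constant, ∂Q/∂I = −0.0805.
η_I = (∂Q/∂I)·(I/Q) = -0.0805 × (6700/946.610) = -0.57.
Since η < 0, this is an inferior good.

-0.57 (inferior good)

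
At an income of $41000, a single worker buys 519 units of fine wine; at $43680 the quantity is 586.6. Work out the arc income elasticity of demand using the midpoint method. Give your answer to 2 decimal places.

ΔQ = 586.6 − 519 = 67.6; midpoint Q̄ = (519 + 586.6)/2 = 552.8.
ΔI = 43680 − 41000 = 2680; midpoint Ī = (41000 + 43680)/2 = 42340.
η = (ΔQ/Q̄) ÷ (ΔI/Ī) = (67.6/552.8) ÷ (2680/42340) = 1.93.

1.93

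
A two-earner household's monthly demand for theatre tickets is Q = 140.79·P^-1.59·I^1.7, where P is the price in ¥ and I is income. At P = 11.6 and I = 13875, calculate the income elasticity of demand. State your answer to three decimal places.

For a multiplicative demand Q = A·P^α·I^β, the income elasticity is β everywhere.
Here β = 1.7, so η = 1.700.

1.700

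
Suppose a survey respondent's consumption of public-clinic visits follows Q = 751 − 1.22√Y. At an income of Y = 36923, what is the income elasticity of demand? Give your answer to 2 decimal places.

At Y = 36923: Q = 516.573.
dQ/dY = -1.22/(2√Y) = -0.00317454 at this income.
η = (dQ/dY)·(Y/Q) = -0.00317454 × (36923/516.573) = -0.23.

-0.23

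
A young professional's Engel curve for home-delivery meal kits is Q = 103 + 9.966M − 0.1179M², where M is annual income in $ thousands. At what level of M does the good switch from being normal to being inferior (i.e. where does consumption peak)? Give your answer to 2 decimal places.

dQ/dM = 9.966 − 0.2358M.
The good is inferior where dQ/dM < 0. Setting dQ/dM = 0 gives M = 9.966 / 0.2358 = 42.26.

42.26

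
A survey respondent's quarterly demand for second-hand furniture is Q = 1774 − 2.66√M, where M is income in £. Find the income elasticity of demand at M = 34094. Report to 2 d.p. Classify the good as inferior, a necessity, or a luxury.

At M = 34094: Q = 1282.843.
dQ/dM = -2.66/(2√M) = -0.00720299 at this income.
η = (dQ/dM)·(M/Q) = -0.00720299 × (34094/1282.843) = -0.19.
Since η < 0, the good is an inferior good.

-0.19 (inferior good)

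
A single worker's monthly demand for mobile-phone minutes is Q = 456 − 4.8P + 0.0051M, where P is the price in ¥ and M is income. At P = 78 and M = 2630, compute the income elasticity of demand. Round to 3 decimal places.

0.141

At P = 78, M = 2630: Q = 95.013.
Holding P constant, ∂Q/∂M = 0.0051.
η_M = (∂Q/∂M)·(M/Q) = 0.0051 × (2630/95.013) = 0.141.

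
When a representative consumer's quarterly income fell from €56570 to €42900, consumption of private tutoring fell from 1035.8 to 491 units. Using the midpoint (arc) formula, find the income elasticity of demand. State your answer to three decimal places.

2.596

ΔQ = 491 − 1035.8 = -544.8; midpoint Q̄ = (1035.8 + 491)/2 = 763.4.
ΔI = 42900 − 56570 = -13670; midpoint Ī = (56570 + 42900)/2 = 49735.
η = (ΔQ/Q̄) ÷ (ΔI/Ī) = (-544.8/763.4) ÷ (-13670/49735) = 2.596.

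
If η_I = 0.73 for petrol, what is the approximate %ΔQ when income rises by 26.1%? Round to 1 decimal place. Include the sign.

%ΔQ ≈ η × %ΔI = 0.73 × 26.1% = 19.1%.

19.1%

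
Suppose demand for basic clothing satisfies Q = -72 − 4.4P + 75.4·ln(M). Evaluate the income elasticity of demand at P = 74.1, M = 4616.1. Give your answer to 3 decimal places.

At P = 74.1, M = 4616.1: Q = 238.133.
Holding P constant, ∂Q/∂M = 75.4/M = 0.0163341.
η_M = (∂Q/∂M)·(M/Q) = 0.0163341 × (4616.1/238.133) = 0.317.

0.317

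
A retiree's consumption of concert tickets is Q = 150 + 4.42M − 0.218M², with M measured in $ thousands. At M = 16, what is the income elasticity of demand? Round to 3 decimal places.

At M = 16: Q = 164.9120.
dQ/dM = 4.42 − 0.436M = -2.55600.
η = (dQ/dM)·(M/Q) = -2.55600 × (16/164.9120) = -0.248.

-0.248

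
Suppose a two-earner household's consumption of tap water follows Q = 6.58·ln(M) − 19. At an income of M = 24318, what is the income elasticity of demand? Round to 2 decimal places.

At M = 24318: Q = 47.451.
dQ/dM = 6.58/M = 0.000270581 at this income.
η = (dQ/dM)·(M/Q) = 0.000270581 × (24318/47.451) = 0.14.

0.14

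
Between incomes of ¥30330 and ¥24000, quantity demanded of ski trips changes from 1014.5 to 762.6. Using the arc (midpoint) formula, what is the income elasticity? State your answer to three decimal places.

ΔQ = 762.6 − 1014.5 = -251.9; midpoint Q̄ = (1014.5 + 762.6)/2 = 888.55.
ΔI = 24000 − 30330 = -6330; midpoint Ī = (30330 + 24000)/2 = 27165.
η = (ΔQ/Q̄) ÷ (ΔI/Ī) = (-251.9/888.55) ÷ (-6330/27165) = 1.217.

1.217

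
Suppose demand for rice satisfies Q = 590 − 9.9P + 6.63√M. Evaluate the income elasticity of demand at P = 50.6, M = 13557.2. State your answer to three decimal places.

0.448

At P = 50.6, M = 13557.2: Q = 861.027.
Holding P constant, ∂Q/∂M = 6.63/(2√M) = 0.0284707.
η_M = (∂Q/∂M)·(M/Q) = 0.0284707 × (13557.2/861.027) = 0.448.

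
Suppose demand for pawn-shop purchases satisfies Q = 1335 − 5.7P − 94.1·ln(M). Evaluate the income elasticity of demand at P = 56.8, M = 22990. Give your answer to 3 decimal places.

-1.421

At P = 56.8, M = 22990: Q = 66.211.
Holding P constant, ∂Q/∂M = -94.1/M = -0.00409308.
η_M = (∂Q/∂M)·(M/Q) = -0.00409308 × (22990/66.211) = -1.421.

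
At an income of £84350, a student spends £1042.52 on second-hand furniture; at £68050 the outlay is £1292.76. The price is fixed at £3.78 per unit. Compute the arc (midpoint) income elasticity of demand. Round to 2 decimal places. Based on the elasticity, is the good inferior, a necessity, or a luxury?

-1.00 (inferior good)

With a constant price, Q₁ = 1042.52/3.78 = 275.799 and Q₂ = 1292.76/3.78 = 342.000 (equivalently, work directly with expenditure since P cancels).
Midpoint %ΔQ = (1292.76 − 1042.52)/1167.64 = 0.21431; midpoint %ΔI = (68050 − 84350)/76200 = -0.21391.
η = 0.21431 / -0.21391 = -1.00.
η < 0 ⇒ inferior good.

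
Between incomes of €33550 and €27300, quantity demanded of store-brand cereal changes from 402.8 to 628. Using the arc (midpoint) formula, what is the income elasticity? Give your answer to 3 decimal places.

ΔQ = 628 − 402.8 = 225.2; midpoint Q̄ = (402.8 + 628)/2 = 515.4.
ΔI = 27300 − 33550 = -6250; midpoint Ī = (33550 + 27300)/2 = 30425.
η = (ΔQ/Q̄) ÷ (ΔI/Ī) = (225.2/515.4) ÷ (-6250/30425) = -2.127.

-2.127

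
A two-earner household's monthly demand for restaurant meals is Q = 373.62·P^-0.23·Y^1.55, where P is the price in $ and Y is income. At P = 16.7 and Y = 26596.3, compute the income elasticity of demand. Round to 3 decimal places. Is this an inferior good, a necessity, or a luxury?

1.550 (luxury)

For a multiplicative demand Q = A·P^α·Y^β, the income elasticity is β everywhere.
Here β = 1.55, so η = 1.550.
Since η > 1, this is a luxury.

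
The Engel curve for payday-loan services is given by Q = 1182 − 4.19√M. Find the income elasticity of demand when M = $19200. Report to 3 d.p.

-0.483

At M = 19200: Q = 601.417.
dQ/dM = -4.19/(2√M) = -0.0151194 at this income.
η = (dQ/dM)·(M/Q) = -0.0151194 × (19200/601.417) = -0.483.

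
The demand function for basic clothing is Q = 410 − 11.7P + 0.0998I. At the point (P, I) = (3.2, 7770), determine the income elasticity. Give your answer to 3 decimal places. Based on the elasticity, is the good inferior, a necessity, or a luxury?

0.675 (necessity)

At P = 3.2, I = 7770: Q = 1148.006.
Holding P constant, ∂Q/∂I = 0.0998.
η_I = (∂Q/∂I)·(I/Q) = 0.0998 × (7770/1148.006) = 0.675.
Since 0 < η < 1, this is a necessity.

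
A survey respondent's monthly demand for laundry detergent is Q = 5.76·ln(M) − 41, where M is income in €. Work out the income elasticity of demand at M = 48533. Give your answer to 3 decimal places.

At M = 48533: Q = 21.150.
dQ/dM = 5.76/M = 0.000118682 at this income.
η = (dQ/dM)·(M/Q) = 0.000118682 × (48533/21.150) = 0.272.

0.272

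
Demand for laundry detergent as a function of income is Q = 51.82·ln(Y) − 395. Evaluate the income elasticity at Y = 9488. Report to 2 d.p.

0.65

At Y = 9488: Q = 79.556.
dQ/dY = 51.82/Y = 0.00546164 at this income.
η = (dQ/dY)·(Y/Q) = 0.00546164 × (9488/79.556) = 0.65.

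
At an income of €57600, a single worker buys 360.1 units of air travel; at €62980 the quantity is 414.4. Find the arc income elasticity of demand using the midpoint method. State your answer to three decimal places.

1.571

ΔQ = 414.4 − 360.1 = 54.3; midpoint Q̄ = (360.1 + 414.4)/2 = 387.25.
ΔI = 62980 − 57600 = 5380; midpoint Ī = (57600 + 62980)/2 = 60290.
η = (ΔQ/Q̄) ÷ (ΔI/Ī) = (54.3/387.25) ÷ (5380/60290) = 1.571.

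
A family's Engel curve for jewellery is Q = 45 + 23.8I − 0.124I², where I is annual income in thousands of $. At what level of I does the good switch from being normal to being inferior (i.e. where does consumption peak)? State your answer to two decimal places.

dQ/dI = 23.8 − 0.248I.
The good is inferior where dQ/dI < 0. Setting dQ/dI = 0 gives I = 23.8 / 0.248 = 95.97.

95.97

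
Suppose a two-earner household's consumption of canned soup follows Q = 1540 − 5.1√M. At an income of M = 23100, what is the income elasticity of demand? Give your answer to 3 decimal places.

At M = 23100: Q = 764.867.
dQ/dM = -5.1/(2√M) = -0.0167778 at this income.
η = (dQ/dM)·(M/Q) = -0.0167778 × (23100/764.867) = -0.507.

-0.507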